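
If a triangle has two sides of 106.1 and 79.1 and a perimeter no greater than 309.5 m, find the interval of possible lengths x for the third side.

Triangle inequality alone gives 27.0 < x < 185.2.
The perimeter condition gives x ≤ 309.5 − 106.1 − 79.1 = 124.3.
Intersecting the two: 27.0 < x ≤ 124.3.

27.0 < x ≤ 124.3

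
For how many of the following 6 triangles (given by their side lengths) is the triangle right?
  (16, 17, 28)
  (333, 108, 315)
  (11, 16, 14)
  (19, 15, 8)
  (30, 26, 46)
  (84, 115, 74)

1

(16,17,28): 16²+17² = 545 < 784 = 28² → obtuse
(333,108,315): 108²+315² = 110889 = 333² → right
(11,16,14): 11²+14² = 317 > 256 = 16² → acute
(19,15,8): 8²+15² = 289 < 361 = 19² → obtuse
(30,26,46): 26²+30² = 1576 < 2116 = 46² → obtuse
(84,115,74): 74²+84² = 12532 < 13225 = 115² → obtuse
1 of the 6 is right.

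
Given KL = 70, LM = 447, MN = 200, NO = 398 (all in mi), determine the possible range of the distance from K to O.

0 ≤ KO ≤ 1115 mi

The maximum is all hops collinear in one direction: 70 + 447 + 200 + 398 = 1115.
The longest hop is 447; the others sum to 668. Since 447 ≤ 668, the path can fold back on itself completely, so the minimum distance is 0.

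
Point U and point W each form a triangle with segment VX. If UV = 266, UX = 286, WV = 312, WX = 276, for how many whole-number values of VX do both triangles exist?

515

From triangle UVX: 20 < VX < 552.
From triangle WVX: 36 < VX < 588.
Intersection: 36 < VX < 552, so integers 37 through 551: 515 values.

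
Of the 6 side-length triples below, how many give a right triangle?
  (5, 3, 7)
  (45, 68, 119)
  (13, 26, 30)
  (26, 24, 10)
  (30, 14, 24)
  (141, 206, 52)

(5,3,7): 3²+5² = 34 < 49 = 7² → obtuse
(45,68,119): 45+68 ≤ 119, not a triangle
(13,26,30): 13²+26² = 845 < 900 = 30² → obtuse
(26,24,10): 10²+24² = 676 = 26² → right
(30,14,24): 14²+24² = 772 < 900 = 30² → obtuse
(141,206,52): 52+141 ≤ 206, not a triangle
1 of the 6 is right.

1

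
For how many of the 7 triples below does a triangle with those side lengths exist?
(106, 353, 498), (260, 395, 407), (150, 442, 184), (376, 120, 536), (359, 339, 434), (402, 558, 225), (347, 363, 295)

4

(106,353,498): 106+353 ≤ 498 → not valid
(260,395,407): 260+395 > 407 → valid
(150,184,442): 150+184 ≤ 442 → not valid
(120,376,536): 120+376 ≤ 536 → not valid
(339,359,434): 339+359 > 434 → valid
(225,402,558): 225+402 > 558 → valid
(295,347,363): 295+347 > 363 → valid
4 of the 7 triples form a triangle.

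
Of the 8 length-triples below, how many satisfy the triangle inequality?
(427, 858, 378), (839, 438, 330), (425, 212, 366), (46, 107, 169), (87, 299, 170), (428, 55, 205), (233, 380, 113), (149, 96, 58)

(378,427,858): 378+427 ≤ 858 → not valid
(330,438,839): 330+438 ≤ 839 → not valid
(212,366,425): 212+366 > 425 → valid
(46,107,169): 46+107 ≤ 169 → not valid
(87,170,299): 87+170 ≤ 299 → not valid
(55,205,428): 55+205 ≤ 428 → not valid
(113,233,380): 113+233 ≤ 380 → not valid
(58,96,149): 58+96 > 149 → valid
2 of the 8 triples form a triangle.

2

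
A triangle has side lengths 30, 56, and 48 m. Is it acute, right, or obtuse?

acute

Compare the square of the longest side to the sum of squares of the other two: 30² + 48² = 3204 > 3136 = 56².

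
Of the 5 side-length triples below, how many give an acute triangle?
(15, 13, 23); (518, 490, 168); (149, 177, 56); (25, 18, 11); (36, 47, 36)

(15,13,23): 13²+15² = 394 < 529 = 23² → obtuse
(518,490,168): 168²+490² = 268324 = 518² → right
(149,177,56): 56²+149² = 25337 < 31329 = 177² → obtuse
(25,18,11): 11²+18² = 445 < 625 = 25² → obtuse
(36,47,36): 36²+36² = 2592 > 2209 = 47² → acute
1 of the 5 is acute.

1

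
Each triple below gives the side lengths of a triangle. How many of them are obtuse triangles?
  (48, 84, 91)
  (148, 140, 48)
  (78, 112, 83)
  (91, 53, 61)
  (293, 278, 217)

1

(48,84,91): 48²+84² = 9360 > 8281 = 91² → acute
(148,140,48): 48²+140² = 21904 = 148² → right
(78,112,83): 78²+83² = 12973 > 12544 = 112² → acute
(91,53,61): 53²+61² = 6530 < 8281 = 91² → obtuse
(293,278,217): 217²+278² = 124373 > 85849 = 293² → acute
1 of the 5 is obtuse.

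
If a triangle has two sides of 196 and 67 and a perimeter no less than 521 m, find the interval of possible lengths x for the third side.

Triangle inequality alone gives 129 < x < 263.
The perimeter condition gives x ≥ 521 − 196 − 67 = 258.
Intersecting the two: 258 ≤ x < 263.

258 ≤ x < 263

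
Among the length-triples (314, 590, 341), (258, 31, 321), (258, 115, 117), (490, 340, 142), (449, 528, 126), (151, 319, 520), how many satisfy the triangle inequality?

(314,341,590): 314+341 > 590 → valid
(31,258,321): 31+258 ≤ 321 → not valid
(115,117,258): 115+117 ≤ 258 → not valid
(142,340,490): 142+340 ≤ 490 → not valid
(126,449,528): 126+449 > 528 → valid
(151,319,520): 151+319 ≤ 520 → not valid
2 of the 6 triples form a triangle.

2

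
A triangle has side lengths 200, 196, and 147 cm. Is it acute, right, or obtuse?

Compare the square of the longest side to the sum of squares of the other two: 147² + 196² = 60025 > 40000 = 200².

acute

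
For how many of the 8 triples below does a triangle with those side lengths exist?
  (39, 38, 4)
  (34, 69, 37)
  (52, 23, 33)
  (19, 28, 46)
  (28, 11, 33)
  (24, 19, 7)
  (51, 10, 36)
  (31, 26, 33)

7

(4,38,39): 4+38 > 39 → valid
(34,37,69): 34+37 > 69 → valid
(23,33,52): 23+33 > 52 → valid
(19,28,46): 19+28 > 46 → valid
(11,28,33): 11+28 > 33 → valid
(7,19,24): 7+19 > 24 → valid
(10,36,51): 10+36 ≤ 51 → not valid
(26,31,33): 26+31 > 33 → valid
7 of the 8 triples form a triangle.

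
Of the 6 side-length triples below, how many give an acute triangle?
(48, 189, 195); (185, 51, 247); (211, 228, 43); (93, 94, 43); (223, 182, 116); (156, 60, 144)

(48,189,195): 48²+189² = 38025 = 195² → right
(185,51,247): 51+185 ≤ 247, not a triangle
(211,228,43): 43²+211² = 46370 < 51984 = 228² → obtuse
(93,94,43): 43²+93² = 10498 > 8836 = 94² → acute
(223,182,116): 116²+182² = 46580 < 49729 = 223² → obtuse
(156,60,144): 60²+144² = 24336 = 156² → right
1 of the 6 is acute.

1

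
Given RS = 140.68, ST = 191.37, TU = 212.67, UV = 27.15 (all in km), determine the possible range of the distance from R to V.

0 ≤ RV ≤ 571.87 km

The maximum is all hops collinear in one direction: 140.68 + 191.37 + 212.67 + 27.15 = 571.87.
The longest hop is 212.67; the others sum to 359.20. Since 212.67 ≤ 359.20, the path can fold back on itself completely, so the minimum distance is 0.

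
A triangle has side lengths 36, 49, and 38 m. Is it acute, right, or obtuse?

acute

Compare the square of the longest side to the sum of squares of the other two: 36² + 38² = 2740 > 2401 = 49².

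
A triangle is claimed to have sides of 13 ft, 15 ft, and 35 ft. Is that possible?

No

The longest side is 35, but the other two sum to only 28.
28 < 35, so the triangle inequality fails.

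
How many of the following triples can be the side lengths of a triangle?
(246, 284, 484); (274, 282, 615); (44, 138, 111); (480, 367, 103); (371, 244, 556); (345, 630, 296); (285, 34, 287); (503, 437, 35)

(246,284,484): 246+284 > 484 → valid
(274,282,615): 274+282 ≤ 615 → not valid
(44,111,138): 44+111 > 138 → valid
(103,367,480): 103+367 ≤ 480 → not valid
(244,371,556): 244+371 > 556 → valid
(296,345,630): 296+345 > 630 → valid
(34,285,287): 34+285 > 287 → valid
(35,437,503): 35+437 ≤ 503 → not valid
5 of the 8 triples form a triangle.

5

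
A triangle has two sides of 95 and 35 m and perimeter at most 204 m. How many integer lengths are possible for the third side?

Triangle inequality: 60 < x < 130. Perimeter ≤ 204 gives x ≤ 204 − 95 − 35 = 74.
So 60 < x ≤ 74; integers 61 through 74: 14 values.

14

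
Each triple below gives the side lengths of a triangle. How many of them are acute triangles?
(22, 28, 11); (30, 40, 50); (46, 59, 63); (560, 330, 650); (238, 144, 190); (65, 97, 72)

(22,28,11): 11²+22² = 605 < 784 = 28² → obtuse
(30,40,50): 30²+40² = 2500 = 50² → right
(46,59,63): 46²+59² = 5597 > 3969 = 63² → acute
(560,330,650): 330²+560² = 422500 = 650² → right
(238,144,190): 144²+190² = 56836 > 56644 = 238² → acute
(65,97,72): 65²+72² = 9409 = 97² → right
2 of the 6 are acute.

2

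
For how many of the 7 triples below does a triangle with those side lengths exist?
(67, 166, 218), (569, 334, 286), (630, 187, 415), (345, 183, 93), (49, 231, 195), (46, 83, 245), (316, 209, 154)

4

(67,166,218): 67+166 > 218 → valid
(286,334,569): 286+334 > 569 → valid
(187,415,630): 187+415 ≤ 630 → not valid
(93,183,345): 93+183 ≤ 345 → not valid
(49,195,231): 49+195 > 231 → valid
(46,83,245): 46+83 ≤ 245 → not valid
(154,209,316): 154+209 > 316 → valid
4 of the 7 triples form a triangle.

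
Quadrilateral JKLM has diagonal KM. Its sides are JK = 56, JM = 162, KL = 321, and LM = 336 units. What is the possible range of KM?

From triangle JKM: |56 − 162| < KM < 56 + 162, i.e. 106 < KM < 218.
From triangle LKM: 15 < KM < 657.
Both must hold, so KM lies in the intersection.

106 < KM < 218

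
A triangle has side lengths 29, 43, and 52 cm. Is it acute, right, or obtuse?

obtuse

Compare the square of the longest side to the sum of squares of the other two: 29² + 43² = 2690 < 2704 = 52².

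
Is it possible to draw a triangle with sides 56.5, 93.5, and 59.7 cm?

Yes

The longest side is 93.5, and the other two sum to 116.2.
Since 116.2 > 93.5, the triangle inequality holds.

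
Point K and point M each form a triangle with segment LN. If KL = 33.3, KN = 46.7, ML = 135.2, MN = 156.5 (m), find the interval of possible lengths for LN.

From triangle KLN: |33.3 − 46.7| < LN < 33.3 + 46.7, i.e. 13.4 < LN < 80.0.
From triangle MLN: 21.3 < LN < 291.7.
Both must hold, so LN lies in the intersection.

21.3 < LN < 80.0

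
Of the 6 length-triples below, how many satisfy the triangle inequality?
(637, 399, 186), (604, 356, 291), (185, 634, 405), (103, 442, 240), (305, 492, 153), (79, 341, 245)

1

(186,399,637): 186+399 ≤ 637 → not valid
(291,356,604): 291+356 > 604 → valid
(185,405,634): 185+405 ≤ 634 → not valid
(103,240,442): 103+240 ≤ 442 → not valid
(153,305,492): 153+305 ≤ 492 → not valid
(79,245,341): 79+245 ≤ 341 → not valid
1 of the 6 triples forms a triangle.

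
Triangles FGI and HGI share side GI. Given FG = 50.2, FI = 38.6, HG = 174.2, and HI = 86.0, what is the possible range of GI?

From triangle FGI: |50.2 − 38.6| < GI < 50.2 + 38.6, i.e. 11.6 < GI < 88.8.
From triangle HGI: 88.2 < GI < 260.2.
Both must hold, so GI lies in the intersection.

88.2 < GI < 88.8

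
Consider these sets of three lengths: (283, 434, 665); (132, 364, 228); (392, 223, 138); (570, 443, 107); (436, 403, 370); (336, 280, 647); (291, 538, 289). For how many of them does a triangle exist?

(283,434,665): 283+434 > 665 → valid
(132,228,364): 132+228 ≤ 364 → not valid
(138,223,392): 138+223 ≤ 392 → not valid
(107,443,570): 107+443 ≤ 570 → not valid
(370,403,436): 370+403 > 436 → valid
(280,336,647): 280+336 ≤ 647 → not valid
(289,291,538): 289+291 > 538 → valid
3 of the 7 triples form a triangle.

3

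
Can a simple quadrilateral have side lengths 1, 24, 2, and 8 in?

For a quadrilateral, each side must be shorter than the sum of the others.
Here the longest side is 24, but the remaining 3 sides sum to only 11.

No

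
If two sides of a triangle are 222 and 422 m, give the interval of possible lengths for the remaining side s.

By the triangle inequality, s must be less than 222 + 422 = 644 and greater than |222 − 422| = 200.

200 < s < 644 (m)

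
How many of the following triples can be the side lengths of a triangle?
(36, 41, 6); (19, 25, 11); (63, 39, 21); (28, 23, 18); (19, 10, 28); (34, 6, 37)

(6,36,41): 6+36 > 41 → valid
(11,19,25): 11+19 > 25 → valid
(21,39,63): 21+39 ≤ 63 → not valid
(18,23,28): 18+23 > 28 → valid
(10,19,28): 10+19 > 28 → valid
(6,34,37): 6+34 > 37 → valid
5 of the 6 triples form a triangle.

5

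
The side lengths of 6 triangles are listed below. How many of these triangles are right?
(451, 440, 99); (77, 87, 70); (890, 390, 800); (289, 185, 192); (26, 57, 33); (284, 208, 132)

2

(451,440,99): 99²+440² = 203401 = 451² → right
(77,87,70): 70²+77² = 10829 > 7569 = 87² → acute
(890,390,800): 390²+800² = 792100 = 890² → right
(289,185,192): 185²+192² = 71089 < 83521 = 289² → obtuse
(26,57,33): 26²+33² = 1765 < 3249 = 57² → obtuse
(284,208,132): 132²+208² = 60688 < 80656 = 284² → obtuse
2 of the 6 are right.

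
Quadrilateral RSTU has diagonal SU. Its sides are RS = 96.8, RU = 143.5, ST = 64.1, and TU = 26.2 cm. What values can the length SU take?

From triangle RSU: |96.8 − 143.5| < SU < 96.8 + 143.5, i.e. 46.7 < SU < 240.3.
From triangle TSU: 37.9 < SU < 90.3.
Both must hold, so SU lies in the intersection.

46.7 < SU < 90.3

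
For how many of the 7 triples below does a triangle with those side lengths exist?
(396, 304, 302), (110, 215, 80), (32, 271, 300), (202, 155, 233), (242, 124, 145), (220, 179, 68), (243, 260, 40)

(302,304,396): 302+304 > 396 → valid
(80,110,215): 80+110 ≤ 215 → not valid
(32,271,300): 32+271 > 300 → valid
(155,202,233): 155+202 > 233 → valid
(124,145,242): 124+145 > 242 → valid
(68,179,220): 68+179 > 220 → valid
(40,243,260): 40+243 > 260 → valid
6 of the 7 triples form a triangle.

6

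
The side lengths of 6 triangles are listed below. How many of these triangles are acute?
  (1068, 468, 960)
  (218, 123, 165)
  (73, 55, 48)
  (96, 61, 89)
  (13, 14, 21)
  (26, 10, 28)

1

(1068,468,960): 468²+960² = 1140624 = 1068² → right
(218,123,165): 123²+165² = 42354 < 47524 = 218² → obtuse
(73,55,48): 48²+55² = 5329 = 73² → right
(96,61,89): 61²+89² = 11642 > 9216 = 96² → acute
(13,14,21): 13²+14² = 365 < 441 = 21² → obtuse
(26,10,28): 10²+26² = 776 < 784 = 28² → obtuse
1 of the 6 is acute.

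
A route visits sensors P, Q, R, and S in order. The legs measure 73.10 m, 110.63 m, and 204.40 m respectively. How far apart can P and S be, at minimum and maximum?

The maximum is all hops collinear in one direction: 73.10 + 110.63 + 204.40 = 388.13.
The longest hop is 204.40; the others sum to 183.73. Folding the others back against it leaves at least 204.40 − 183.73 = 20.67.

20.67 ≤ PS ≤ 388.13 m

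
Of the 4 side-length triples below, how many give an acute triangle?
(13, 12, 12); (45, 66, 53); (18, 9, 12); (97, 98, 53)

3

(13,12,12): 12²+12² = 288 > 169 = 13² → acute
(45,66,53): 45²+53² = 4834 > 4356 = 66² → acute
(18,9,12): 9²+12² = 225 < 324 = 18² → obtuse
(97,98,53): 53²+97² = 12218 > 9604 = 98² → acute
3 of the 4 are acute.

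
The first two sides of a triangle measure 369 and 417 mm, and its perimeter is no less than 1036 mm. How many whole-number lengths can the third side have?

Triangle inequality: 48 < x < 786. Perimeter ≥ 1036 gives x ≥ 1036 − 369 − 417 = 250.
So 250 ≤ x < 786; integers 250 through 785: 536 values.

536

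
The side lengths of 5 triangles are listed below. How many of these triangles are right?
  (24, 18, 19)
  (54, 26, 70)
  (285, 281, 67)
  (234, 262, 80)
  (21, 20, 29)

(24,18,19): 18²+19² = 685 > 576 = 24² → acute
(54,26,70): 26²+54² = 3592 < 4900 = 70² → obtuse
(285,281,67): 67²+281² = 83450 > 81225 = 285² → acute
(234,262,80): 80²+234² = 61156 < 68644 = 262² → obtuse
(21,20,29): 20²+21² = 841 = 29² → right
1 of the 5 is right.

1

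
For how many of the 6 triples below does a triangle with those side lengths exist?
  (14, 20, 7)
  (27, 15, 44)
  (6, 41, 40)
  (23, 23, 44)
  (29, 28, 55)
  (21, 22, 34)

5

(7,14,20): 7+14 > 20 → valid
(15,27,44): 15+27 ≤ 44 → not valid
(6,40,41): 6+40 > 41 → valid
(23,23,44): 23+23 > 44 → valid
(28,29,55): 28+29 > 55 → valid
(21,22,34): 21+22 > 34 → valid
5 of the 6 triples form a triangle.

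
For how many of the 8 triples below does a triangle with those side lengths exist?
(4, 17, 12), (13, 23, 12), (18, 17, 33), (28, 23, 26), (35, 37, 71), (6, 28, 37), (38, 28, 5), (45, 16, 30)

5

(4,12,17): 4+12 ≤ 17 → not valid
(12,13,23): 12+13 > 23 → valid
(17,18,33): 17+18 > 33 → valid
(23,26,28): 23+26 > 28 → valid
(35,37,71): 35+37 > 71 → valid
(6,28,37): 6+28 ≤ 37 → not valid
(5,28,38): 5+28 ≤ 38 → not valid
(16,30,45): 16+30 > 45 → valid
5 of the 8 triples form a triangle.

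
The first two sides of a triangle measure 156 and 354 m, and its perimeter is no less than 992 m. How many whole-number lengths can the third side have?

Triangle inequality: 198 < x < 510. Perimeter ≥ 992 gives x ≥ 992 − 156 − 354 = 482.
So 482 ≤ x < 510; integers 482 through 509: 28 values.

28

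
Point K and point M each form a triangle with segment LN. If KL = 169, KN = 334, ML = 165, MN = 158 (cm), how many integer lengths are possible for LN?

From triangle KLN: 165 < LN < 503.
From triangle MLN: 7 < LN < 323.
Intersection: 165 < LN < 323, so integers 166 through 322: 157 values.

157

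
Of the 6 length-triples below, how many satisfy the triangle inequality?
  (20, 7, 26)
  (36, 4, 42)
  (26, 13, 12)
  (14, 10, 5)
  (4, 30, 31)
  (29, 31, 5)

(7,20,26): 7+20 > 26 → valid
(4,36,42): 4+36 ≤ 42 → not valid
(12,13,26): 12+13 ≤ 26 → not valid
(5,10,14): 5+10 > 14 → valid
(4,30,31): 4+30 > 31 → valid
(5,29,31): 5+29 > 31 → valid
4 of the 6 triples form a triangle.

4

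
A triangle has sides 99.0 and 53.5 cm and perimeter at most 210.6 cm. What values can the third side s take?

45.5 < s ≤ 58.1

Triangle inequality alone gives 45.5 < s < 152.5.
The perimeter condition gives s ≤ 210.6 − 99.0 − 53.5 = 58.1.
Intersecting the two: 45.5 < s ≤ 58.1.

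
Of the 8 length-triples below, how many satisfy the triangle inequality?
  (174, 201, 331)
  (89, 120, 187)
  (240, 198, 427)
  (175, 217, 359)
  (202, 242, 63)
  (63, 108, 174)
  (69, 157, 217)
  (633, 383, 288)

(174,201,331): 174+201 > 331 → valid
(89,120,187): 89+120 > 187 → valid
(198,240,427): 198+240 > 427 → valid
(175,217,359): 175+217 > 359 → valid
(63,202,242): 63+202 > 242 → valid
(63,108,174): 63+108 ≤ 174 → not valid
(69,157,217): 69+157 > 217 → valid
(288,383,633): 288+383 > 633 → valid
7 of the 8 triples form a triangle.

7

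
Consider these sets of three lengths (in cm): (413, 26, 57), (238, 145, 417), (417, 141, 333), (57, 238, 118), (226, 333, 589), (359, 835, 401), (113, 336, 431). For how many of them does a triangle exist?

(26,57,413): 26+57 ≤ 413 → not valid
(145,238,417): 145+238 ≤ 417 → not valid
(141,333,417): 141+333 > 417 → valid
(57,118,238): 57+118 ≤ 238 → not valid
(226,333,589): 226+333 ≤ 589 → not valid
(359,401,835): 359+401 ≤ 835 → not valid
(113,336,431): 113+336 > 431 → valid
2 of the 7 triples form a triangle.

2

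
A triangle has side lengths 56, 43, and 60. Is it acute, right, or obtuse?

Compare the square of the longest side to the sum of squares of the other two: 43² + 56² = 4985 > 3600 = 60².

acute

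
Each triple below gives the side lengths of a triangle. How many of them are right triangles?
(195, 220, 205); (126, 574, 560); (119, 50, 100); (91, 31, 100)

(195,220,205): 195²+205² = 80050 > 48400 = 220² → acute
(126,574,560): 126²+560² = 329476 = 574² → right
(119,50,100): 50²+100² = 12500 < 14161 = 119² → obtuse
(91,31,100): 31²+91² = 9242 < 10000 = 100² → obtuse
1 of the 4 is right.

1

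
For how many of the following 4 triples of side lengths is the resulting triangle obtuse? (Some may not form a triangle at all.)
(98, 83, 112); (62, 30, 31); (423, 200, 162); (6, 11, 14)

1

(98,83,112): 83²+98² = 16493 > 12544 = 112² → acute
(62,30,31): 30+31 ≤ 62, not a triangle
(423,200,162): 162+200 ≤ 423, not a triangle
(6,11,14): 6²+11² = 157 < 196 = 14² → obtuse
1 of the 4 is obtuse.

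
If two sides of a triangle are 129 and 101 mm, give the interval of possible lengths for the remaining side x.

28 < x < 230

By the triangle inequality, x must be less than 129 + 101 = 230 and greater than |129 − 101| = 28.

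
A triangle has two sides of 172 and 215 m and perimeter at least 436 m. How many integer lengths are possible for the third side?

Triangle inequality: 43 < x < 387. Perimeter ≥ 436 gives x ≥ 436 − 172 − 215 = 49.
So 49 ≤ x < 387; integers 49 through 386: 338 values.

338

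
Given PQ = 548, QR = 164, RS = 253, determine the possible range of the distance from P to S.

The maximum is all hops collinear in one direction: 548 + 164 + 253 = 965.
The longest hop is 548; the others sum to 417. Folding the others back against it leaves at least 548 − 417 = 131.

131 ≤ PS ≤ 965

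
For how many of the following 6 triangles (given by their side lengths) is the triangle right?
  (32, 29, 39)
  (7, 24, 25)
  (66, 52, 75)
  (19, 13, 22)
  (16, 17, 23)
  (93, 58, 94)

(32,29,39): 29²+32² = 1865 > 1521 = 39² → acute
(7,24,25): 7²+24² = 625 = 25² → right
(66,52,75): 52²+66² = 7060 > 5625 = 75² → acute
(19,13,22): 13²+19² = 530 > 484 = 22² → acute
(16,17,23): 16²+17² = 545 > 529 = 23² → acute
(93,58,94): 58²+93² = 12013 > 8836 = 94² → acute
1 of the 6 is right.

1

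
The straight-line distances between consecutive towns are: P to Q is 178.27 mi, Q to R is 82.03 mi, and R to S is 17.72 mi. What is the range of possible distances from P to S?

78.52 ≤ PS ≤ 278.02 mi

The maximum is all hops collinear in one direction: 178.27 + 82.03 + 17.72 = 278.02.
The longest hop is 178.27; the others sum to 99.75. Folding the others back against it leaves at least 178.27 − 99.75 = 78.52.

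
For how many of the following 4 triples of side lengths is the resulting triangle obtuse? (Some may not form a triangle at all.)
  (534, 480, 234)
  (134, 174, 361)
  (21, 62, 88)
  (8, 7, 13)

1

(534,480,234): 234²+480² = 285156 = 534² → right
(134,174,361): 134+174 ≤ 361, not a triangle
(21,62,88): 21+62 ≤ 88, not a triangle
(8,7,13): 7²+8² = 113 < 169 = 13² → obtuse
1 of the 4 is obtuse.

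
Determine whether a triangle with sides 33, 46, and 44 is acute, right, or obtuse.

acute

Compare the square of the longest side to the sum of squares of the other two: 33² + 44² = 3025 > 2116 = 46².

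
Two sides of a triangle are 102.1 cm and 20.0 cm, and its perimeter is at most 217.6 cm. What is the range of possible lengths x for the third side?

82.1 < x ≤ 95.5 cm

Triangle inequality alone gives 82.1 < x < 122.1.
The perimeter condition gives x ≤ 217.6 − 102.1 − 20.0 = 95.5.
Intersecting the two: 82.1 < x ≤ 95.5.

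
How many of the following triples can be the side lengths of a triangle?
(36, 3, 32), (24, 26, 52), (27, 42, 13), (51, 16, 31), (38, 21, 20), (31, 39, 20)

(3,32,36): 3+32 ≤ 36 → not valid
(24,26,52): 24+26 ≤ 52 → not valid
(13,27,42): 13+27 ≤ 42 → not valid
(16,31,51): 16+31 ≤ 51 → not valid
(20,21,38): 20+21 > 38 → valid
(20,31,39): 20+31 > 39 → valid
2 of the 6 triples form a triangle.

2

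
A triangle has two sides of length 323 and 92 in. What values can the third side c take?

By the triangle inequality, c must be less than 323 + 92 = 415 and greater than |323 − 92| = 231.

231 < c < 415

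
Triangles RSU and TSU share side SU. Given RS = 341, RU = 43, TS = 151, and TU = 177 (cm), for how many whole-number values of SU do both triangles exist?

29

From triangle RSU: 298 < SU < 384.
From triangle TSU: 26 < SU < 328.
Intersection: 298 < SU < 328, so integers 299 through 327: 29 values.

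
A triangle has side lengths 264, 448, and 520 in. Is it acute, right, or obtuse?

Compare the square of the longest side to the sum of squares of the other two: 264² + 448² = 270400 = 520².

right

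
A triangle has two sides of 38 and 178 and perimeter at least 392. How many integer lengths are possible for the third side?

40

Triangle inequality: 140 < x < 216. Perimeter ≥ 392 gives x ≥ 392 − 38 − 178 = 176.
So 176 ≤ x < 216; integers 176 through 215: 40 values.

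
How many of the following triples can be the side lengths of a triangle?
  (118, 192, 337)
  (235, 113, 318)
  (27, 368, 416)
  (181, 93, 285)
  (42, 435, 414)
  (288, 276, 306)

3

(118,192,337): 118+192 ≤ 337 → not valid
(113,235,318): 113+235 > 318 → valid
(27,368,416): 27+368 ≤ 416 → not valid
(93,181,285): 93+181 ≤ 285 → not valid
(42,414,435): 42+414 > 435 → valid
(276,288,306): 276+288 > 306 → valid
3 of the 6 triples form a triangle.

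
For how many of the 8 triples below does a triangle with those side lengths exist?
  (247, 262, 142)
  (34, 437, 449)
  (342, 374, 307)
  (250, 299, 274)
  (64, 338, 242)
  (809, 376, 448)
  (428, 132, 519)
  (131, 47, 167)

7

(142,247,262): 142+247 > 262 → valid
(34,437,449): 34+437 > 449 → valid
(307,342,374): 307+342 > 374 → valid
(250,274,299): 250+274 > 299 → valid
(64,242,338): 64+242 ≤ 338 → not valid
(376,448,809): 376+448 > 809 → valid
(132,428,519): 132+428 > 519 → valid
(47,131,167): 47+131 > 167 → valid
7 of the 8 triples form a triangle.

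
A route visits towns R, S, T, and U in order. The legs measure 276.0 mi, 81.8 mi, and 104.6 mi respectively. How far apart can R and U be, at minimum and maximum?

89.6 ≤ RU ≤ 462.4 mi

The maximum is all hops collinear in one direction: 276.0 + 81.8 + 104.6 = 462.4.
The longest hop is 276.0; the others sum to 186.4. Folding the others back against it leaves at least 276.0 − 186.4 = 89.6.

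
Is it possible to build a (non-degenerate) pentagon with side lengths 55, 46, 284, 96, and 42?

No

For a pentagon, each side must be shorter than the sum of the others.
Here the longest side is 284, but the remaining 4 sides sum to only 239.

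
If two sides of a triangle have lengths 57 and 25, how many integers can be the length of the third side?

49

The third side lies in the open interval (32, 82).
Integers from 33 to 81 inclusive: 81 − 33 + 1 = 49.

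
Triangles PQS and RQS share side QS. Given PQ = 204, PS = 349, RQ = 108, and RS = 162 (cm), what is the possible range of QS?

From triangle PQS: |204 − 349| < QS < 204 + 349, i.e. 145 < QS < 553.
From triangle RQS: 54 < QS < 270.
Both must hold, so QS lies in the intersection.

145 < QS < 270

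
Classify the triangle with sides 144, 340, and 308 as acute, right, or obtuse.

Compare the square of the longest side to the sum of squares of the other two: 144² + 308² = 115600 = 340².

right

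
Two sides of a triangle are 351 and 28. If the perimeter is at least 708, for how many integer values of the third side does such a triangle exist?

50

Triangle inequality: 323 < x < 379. Perimeter ≥ 708 gives x ≥ 708 − 351 − 28 = 329.
So 329 ≤ x < 379; integers 329 through 378: 50 values.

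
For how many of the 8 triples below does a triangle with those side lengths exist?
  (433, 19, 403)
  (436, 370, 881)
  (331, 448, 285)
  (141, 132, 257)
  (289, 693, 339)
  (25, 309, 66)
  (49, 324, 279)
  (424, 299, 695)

4

(19,403,433): 19+403 ≤ 433 → not valid
(370,436,881): 370+436 ≤ 881 → not valid
(285,331,448): 285+331 > 448 → valid
(132,141,257): 132+141 > 257 → valid
(289,339,693): 289+339 ≤ 693 → not valid
(25,66,309): 25+66 ≤ 309 → not valid
(49,279,324): 49+279 > 324 → valid
(299,424,695): 299+424 > 695 → valid
4 of the 8 triples form a triangle.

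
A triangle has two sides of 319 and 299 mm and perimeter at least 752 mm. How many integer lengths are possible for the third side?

484

Triangle inequality: 20 < x < 618. Perimeter ≥ 752 gives x ≥ 752 − 319 − 299 = 134.
So 134 ≤ x < 618; integers 134 through 617: 484 values.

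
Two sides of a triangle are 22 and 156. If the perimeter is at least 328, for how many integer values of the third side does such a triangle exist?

Triangle inequality: 134 < x < 178. Perimeter ≥ 328 gives x ≥ 328 − 22 − 156 = 150.
So 150 ≤ x < 178; integers 150 through 177: 28 values.

28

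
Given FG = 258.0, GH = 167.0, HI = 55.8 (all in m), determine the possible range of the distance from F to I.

The maximum is all hops collinear in one direction: 258.0 + 167.0 + 55.8 = 480.8.
The longest hop is 258.0; the others sum to 222.8. Folding the others back against it leaves at least 258.0 − 222.8 = 35.2.

35.2 ≤ FI ≤ 480.8 m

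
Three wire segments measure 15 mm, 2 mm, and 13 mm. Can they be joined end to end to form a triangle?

No

The two shorter sides sum to 15, exactly equal to the longest side 15.
That gives only a degenerate (flat) triangle — the inequality must be strict.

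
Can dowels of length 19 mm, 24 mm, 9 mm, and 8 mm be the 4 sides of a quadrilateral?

Yes

A quadrilateral exists iff every side is shorter than the sum of the others — equivalently, the longest side is less than the sum of the rest.
Longest side 24 < 36 (sum of the remaining 3), so yes.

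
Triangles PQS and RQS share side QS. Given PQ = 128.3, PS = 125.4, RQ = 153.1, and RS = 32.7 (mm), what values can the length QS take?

120.4 < QS < 185.8

From triangle PQS: |128.3 − 125.4| < QS < 128.3 + 125.4, i.e. 2.9 < QS < 253.7.
From triangle RQS: 120.4 < QS < 185.8.
Both must hold, so QS lies in the intersection.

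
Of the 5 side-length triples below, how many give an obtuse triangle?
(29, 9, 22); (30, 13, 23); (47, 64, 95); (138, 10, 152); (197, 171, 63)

4

(29,9,22): 9²+22² = 565 < 841 = 29² → obtuse
(30,13,23): 13²+23² = 698 < 900 = 30² → obtuse
(47,64,95): 47²+64² = 6305 < 9025 = 95² → obtuse
(138,10,152): 10+138 ≤ 152, not a triangle
(197,171,63): 63²+171² = 33210 < 38809 = 197² → obtuse
4 of the 5 are obtuse.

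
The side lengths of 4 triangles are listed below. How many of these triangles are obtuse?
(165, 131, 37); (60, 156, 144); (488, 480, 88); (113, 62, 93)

2

(165,131,37): 37²+131² = 18530 < 27225 = 165² → obtuse
(60,156,144): 60²+144² = 24336 = 156² → right
(488,480,88): 88²+480² = 238144 = 488² → right
(113,62,93): 62²+93² = 12493 < 12769 = 113² → obtuse
2 of the 4 are obtuse.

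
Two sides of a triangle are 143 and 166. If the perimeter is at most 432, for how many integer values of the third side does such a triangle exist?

100

Triangle inequality: 23 < x < 309. Perimeter ≤ 432 gives x ≤ 432 − 143 − 166 = 123.
So 23 < x ≤ 123; integers 24 through 123: 100 values.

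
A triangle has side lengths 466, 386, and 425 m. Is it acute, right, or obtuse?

Compare the square of the longest side to the sum of squares of the other two: 386² + 425² = 329621 > 217156 = 466².

acute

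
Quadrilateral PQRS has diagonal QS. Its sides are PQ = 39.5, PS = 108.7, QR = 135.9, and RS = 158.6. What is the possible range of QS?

From triangle PQS: |39.5 − 108.7| < QS < 39.5 + 108.7, i.e. 69.2 < QS < 148.2.
From triangle RQS: 22.7 < QS < 294.5.
Both must hold, so QS lies in the intersection.

69.2 < QS < 148.2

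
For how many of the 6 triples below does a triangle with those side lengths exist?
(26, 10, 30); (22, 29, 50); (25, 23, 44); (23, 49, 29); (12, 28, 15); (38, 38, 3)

5

(10,26,30): 10+26 > 30 → valid
(22,29,50): 22+29 > 50 → valid
(23,25,44): 23+25 > 44 → valid
(23,29,49): 23+29 > 49 → valid
(12,15,28): 12+15 ≤ 28 → not valid
(3,38,38): 3+38 > 38 → valid
5 of the 6 triples form a triangle.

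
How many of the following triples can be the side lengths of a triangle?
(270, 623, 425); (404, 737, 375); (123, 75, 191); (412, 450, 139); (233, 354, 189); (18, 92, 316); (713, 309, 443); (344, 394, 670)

7

(270,425,623): 270+425 > 623 → valid
(375,404,737): 375+404 > 737 → valid
(75,123,191): 75+123 > 191 → valid
(139,412,450): 139+412 > 450 → valid
(189,233,354): 189+233 > 354 → valid
(18,92,316): 18+92 ≤ 316 → not valid
(309,443,713): 309+443 > 713 → valid
(344,394,670): 344+394 > 670 → valid
7 of the 8 triples form a triangle.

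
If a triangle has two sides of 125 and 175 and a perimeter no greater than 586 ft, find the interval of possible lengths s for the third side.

Triangle inequality alone gives 50 < s < 300.
The perimeter condition gives s ≤ 586 − 125 − 175 = 286.
Intersecting the two: 50 < s ≤ 286.

50 < s ≤ 286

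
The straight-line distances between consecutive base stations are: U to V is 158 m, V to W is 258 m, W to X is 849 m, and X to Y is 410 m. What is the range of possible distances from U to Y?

23 ≤ UY ≤ 1675 m

The maximum is all hops collinear in one direction: 158 + 258 + 849 + 410 = 1675.
The longest hop is 849; the others sum to 826. Folding the others back against it leaves at least 849 − 826 = 23.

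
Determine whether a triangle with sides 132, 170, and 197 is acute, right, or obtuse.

Compare the square of the longest side to the sum of squares of the other two: 132² + 170² = 46324 > 38809 = 197².

acute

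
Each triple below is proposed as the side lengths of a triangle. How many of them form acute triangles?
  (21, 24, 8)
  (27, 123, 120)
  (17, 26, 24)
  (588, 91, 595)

1

(21,24,8): 8²+21² = 505 < 576 = 24² → obtuse
(27,123,120): 27²+120² = 15129 = 123² → right
(17,26,24): 17²+24² = 865 > 676 = 26² → acute
(588,91,595): 91²+588² = 354025 = 595² → right
1 of the 4 is acute.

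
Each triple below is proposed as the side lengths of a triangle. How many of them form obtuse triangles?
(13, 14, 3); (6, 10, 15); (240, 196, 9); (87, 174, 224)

(13,14,3): 3²+13² = 178 < 196 = 14² → obtuse
(6,10,15): 6²+10² = 136 < 225 = 15² → obtuse
(240,196,9): 9+196 ≤ 240, not a triangle
(87,174,224): 87²+174² = 37845 < 50176 = 224² → obtuse
3 of the 4 are obtuse.

3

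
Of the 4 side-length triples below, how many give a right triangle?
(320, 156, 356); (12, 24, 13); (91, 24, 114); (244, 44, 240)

2

(320,156,356): 156²+320² = 126736 = 356² → right
(12,24,13): 12²+13² = 313 < 576 = 24² → obtuse
(91,24,114): 24²+91² = 8857 < 12996 = 114² → obtuse
(244,44,240): 44²+240² = 59536 = 244² → right
2 of the 4 are right.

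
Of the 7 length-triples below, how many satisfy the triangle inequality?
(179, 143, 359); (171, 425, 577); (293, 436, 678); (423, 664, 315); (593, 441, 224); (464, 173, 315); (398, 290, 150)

6

(143,179,359): 143+179 ≤ 359 → not valid
(171,425,577): 171+425 > 577 → valid
(293,436,678): 293+436 > 678 → valid
(315,423,664): 315+423 > 664 → valid
(224,441,593): 224+441 > 593 → valid
(173,315,464): 173+315 > 464 → valid
(150,290,398): 150+290 > 398 → valid
6 of the 7 triples form a triangle.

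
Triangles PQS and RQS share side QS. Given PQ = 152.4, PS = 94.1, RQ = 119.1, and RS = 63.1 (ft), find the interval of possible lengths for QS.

From triangle PQS: |152.4 − 94.1| < QS < 152.4 + 94.1, i.e. 58.3 < QS < 246.5.
From triangle RQS: 56.0 < QS < 182.2.
Both must hold, so QS lies in the intersection.

58.3 < QS < 182.2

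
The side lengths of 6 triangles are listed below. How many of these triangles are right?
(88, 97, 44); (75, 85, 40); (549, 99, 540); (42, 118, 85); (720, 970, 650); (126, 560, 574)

(88,97,44): 44²+88² = 9680 > 9409 = 97² → acute
(75,85,40): 40²+75² = 7225 = 85² → right
(549,99,540): 99²+540² = 301401 = 549² → right
(42,118,85): 42²+85² = 8989 < 13924 = 118² → obtuse
(720,970,650): 650²+720² = 940900 = 970² → right
(126,560,574): 126²+560² = 329476 = 574² → right
4 of the 6 are right.

4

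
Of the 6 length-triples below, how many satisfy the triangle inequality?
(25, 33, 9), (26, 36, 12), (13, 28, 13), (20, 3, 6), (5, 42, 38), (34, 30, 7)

(9,25,33): 9+25 > 33 → valid
(12,26,36): 12+26 > 36 → valid
(13,13,28): 13+13 ≤ 28 → not valid
(3,6,20): 3+6 ≤ 20 → not valid
(5,38,42): 5+38 > 42 → valid
(7,30,34): 7+30 > 34 → valid
4 of the 6 triples form a triangle.

4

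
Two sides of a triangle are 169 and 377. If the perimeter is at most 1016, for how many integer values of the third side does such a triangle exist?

Triangle inequality: 208 < x < 546. Perimeter ≤ 1016 gives x ≤ 1016 − 169 − 377 = 470.
So 208 < x ≤ 470; integers 209 through 470: 262 values.

262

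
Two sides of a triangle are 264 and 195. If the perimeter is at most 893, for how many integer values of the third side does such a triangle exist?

Triangle inequality: 69 < x < 459. Perimeter ≤ 893 gives x ≤ 893 − 264 − 195 = 434.
So 69 < x ≤ 434; integers 70 through 434: 365 values.

365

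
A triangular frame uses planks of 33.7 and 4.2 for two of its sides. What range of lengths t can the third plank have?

29.5 < t < 37.9

By the triangle inequality, t must be less than 33.7 + 4.2 = 37.9 and greater than |33.7 − 4.2| = 29.5.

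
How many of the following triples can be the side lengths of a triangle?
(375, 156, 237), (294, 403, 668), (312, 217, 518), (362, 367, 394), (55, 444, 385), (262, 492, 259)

(156,237,375): 156+237 > 375 → valid
(294,403,668): 294+403 > 668 → valid
(217,312,518): 217+312 > 518 → valid
(362,367,394): 362+367 > 394 → valid
(55,385,444): 55+385 ≤ 444 → not valid
(259,262,492): 259+262 > 492 → valid
5 of the 6 triples form a triangle.

5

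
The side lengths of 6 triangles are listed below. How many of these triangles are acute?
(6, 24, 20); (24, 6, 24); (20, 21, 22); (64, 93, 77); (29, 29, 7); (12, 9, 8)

5

(6,24,20): 6²+20² = 436 < 576 = 24² → obtuse
(24,6,24): 6²+24² = 612 > 576 = 24² → acute
(20,21,22): 20²+21² = 841 > 484 = 22² → acute
(64,93,77): 64²+77² = 10025 > 8649 = 93² → acute
(29,29,7): 7²+29² = 890 > 841 = 29² → acute
(12,9,8): 8²+9² = 145 > 144 = 12² → acute
5 of the 6 are acute.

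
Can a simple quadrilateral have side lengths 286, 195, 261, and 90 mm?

Yes

A quadrilateral exists iff every side is shorter than the sum of the others — equivalently, the longest side is less than the sum of the rest.
Longest side 286 < 546 (sum of the remaining 3), so yes.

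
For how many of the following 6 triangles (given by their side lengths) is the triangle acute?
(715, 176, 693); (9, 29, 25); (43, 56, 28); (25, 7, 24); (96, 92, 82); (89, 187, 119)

(715,176,693): 176²+693² = 511225 = 715² → right
(9,29,25): 9²+25² = 706 < 841 = 29² → obtuse
(43,56,28): 28²+43² = 2633 < 3136 = 56² → obtuse
(25,7,24): 7²+24² = 625 = 25² → right
(96,92,82): 82²+92² = 15188 > 9216 = 96² → acute
(89,187,119): 89²+119² = 22082 < 34969 = 187² → obtuse
1 of the 6 is acute.

1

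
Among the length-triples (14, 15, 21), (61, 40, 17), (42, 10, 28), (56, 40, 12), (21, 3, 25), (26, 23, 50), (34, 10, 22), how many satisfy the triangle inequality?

(14,15,21): 14+15 > 21 → valid
(17,40,61): 17+40 ≤ 61 → not valid
(10,28,42): 10+28 ≤ 42 → not valid
(12,40,56): 12+40 ≤ 56 → not valid
(3,21,25): 3+21 ≤ 25 → not valid
(23,26,50): 23+26 ≤ 50 → not valid
(10,22,34): 10+22 ≤ 34 → not valid
1 of the 7 triples forms a triangle.

1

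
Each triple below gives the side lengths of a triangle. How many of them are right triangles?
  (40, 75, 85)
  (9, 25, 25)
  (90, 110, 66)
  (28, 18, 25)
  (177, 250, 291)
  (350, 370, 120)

(40,75,85): 40²+75² = 7225 = 85² → right
(9,25,25): 9²+25² = 706 > 625 = 25² → acute
(90,110,66): 66²+90² = 12456 > 12100 = 110² → acute
(28,18,25): 18²+25² = 949 > 784 = 28² → acute
(177,250,291): 177²+250² = 93829 > 84681 = 291² → acute
(350,370,120): 120²+350² = 136900 = 370² → right
2 of the 6 are right.

2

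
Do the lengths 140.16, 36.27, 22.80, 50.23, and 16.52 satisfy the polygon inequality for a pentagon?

No

For a pentagon, each side must be shorter than the sum of the others.
Here the longest side is 140.16, but the remaining 4 sides sum to only 125.82.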